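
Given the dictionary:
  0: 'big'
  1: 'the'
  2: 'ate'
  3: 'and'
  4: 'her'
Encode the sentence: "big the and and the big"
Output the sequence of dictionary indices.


Look up each word in the dictionary:
  'big' -> 0
  'the' -> 1
  'and' -> 3
  'and' -> 3
  'the' -> 1
  'big' -> 0

Encoded: [0, 1, 3, 3, 1, 0]


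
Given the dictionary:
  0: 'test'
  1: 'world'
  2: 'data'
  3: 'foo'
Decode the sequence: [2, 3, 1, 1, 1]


Look up each index in the dictionary:
  2 -> 'data'
  3 -> 'foo'
  1 -> 'world'
  1 -> 'world'
  1 -> 'world'

Decoded: "data foo world world world"


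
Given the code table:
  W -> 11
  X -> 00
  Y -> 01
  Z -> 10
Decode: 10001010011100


Decoding:
10 -> Z
00 -> X
10 -> Z
10 -> Z
01 -> Y
11 -> W
00 -> X


Result: ZXZZYWX


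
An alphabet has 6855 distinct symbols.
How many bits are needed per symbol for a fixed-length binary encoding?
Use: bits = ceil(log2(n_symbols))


log2(6855) = 12.7429
Bracket: 2^12 = 4096 < 6855 <= 2^13 = 8192
So ceil(log2(6855)) = 13

bits = ceil(log2(6855)) = ceil(12.7429) = 13 bits


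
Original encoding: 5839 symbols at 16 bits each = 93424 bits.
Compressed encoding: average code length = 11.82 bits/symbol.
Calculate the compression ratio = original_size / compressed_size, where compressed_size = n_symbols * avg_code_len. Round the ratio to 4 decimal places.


original_size = n_symbols * orig_bits = 5839 * 16 = 93424 bits
compressed_size = n_symbols * avg_code_len = 5839 * 11.82 = 69016.98 bits
ratio = original_size / compressed_size = 93424 / 69016.98 = 1.3536

Compression ratio = 1.3536


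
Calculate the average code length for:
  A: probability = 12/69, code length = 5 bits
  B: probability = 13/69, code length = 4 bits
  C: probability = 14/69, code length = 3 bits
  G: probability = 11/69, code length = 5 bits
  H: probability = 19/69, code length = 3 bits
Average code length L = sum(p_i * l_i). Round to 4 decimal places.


Weighted contributions p_i * l_i:
  A: (12/69) * 5 = 60/69
  B: (13/69) * 4 = 52/69
  C: (14/69) * 3 = 42/69
  G: (11/69) * 5 = 55/69
  H: (19/69) * 3 = 57/69
Sum = (60 + 52 + 42 + 55 + 57)/69 = 266/69

L = 266/69 = 3.8551 bits/symbol


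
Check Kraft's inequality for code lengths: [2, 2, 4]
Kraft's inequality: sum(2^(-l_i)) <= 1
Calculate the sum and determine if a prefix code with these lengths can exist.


Sum = 2^(-2) + 2^(-2) + 2^(-4)
    = 0.25 + 0.25 + 0.0625
    = 9/16 = 0.5625
Since 0.5625 <= 1, Kraft's inequality IS satisfied.
A prefix code with these lengths CAN exist.

Kraft sum = 0.5625. Satisfied.


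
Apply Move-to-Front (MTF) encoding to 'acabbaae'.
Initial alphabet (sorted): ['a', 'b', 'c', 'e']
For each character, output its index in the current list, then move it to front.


MTF encoding:
'a': index 0 in ['a', 'b', 'c', 'e'] -> ['a', 'b', 'c', 'e']
'c': index 2 in ['a', 'b', 'c', 'e'] -> ['c', 'a', 'b', 'e']
'a': index 1 in ['c', 'a', 'b', 'e'] -> ['a', 'c', 'b', 'e']
'b': index 2 in ['a', 'c', 'b', 'e'] -> ['b', 'a', 'c', 'e']
'b': index 0 in ['b', 'a', 'c', 'e'] -> ['b', 'a', 'c', 'e']
'a': index 1 in ['b', 'a', 'c', 'e'] -> ['a', 'b', 'c', 'e']
'a': index 0 in ['a', 'b', 'c', 'e'] -> ['a', 'b', 'c', 'e']
'e': index 3 in ['a', 'b', 'c', 'e'] -> ['e', 'a', 'b', 'c']


Output: [0, 2, 1, 2, 0, 1, 0, 3]


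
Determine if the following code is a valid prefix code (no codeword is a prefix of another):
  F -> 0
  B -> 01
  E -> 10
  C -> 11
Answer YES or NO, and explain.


Checking each pair (does one codeword prefix another?):
  F='0' vs B='01': prefix -- VIOLATION

NO -- this is NOT a valid prefix code. F (0) is a prefix of B (01).


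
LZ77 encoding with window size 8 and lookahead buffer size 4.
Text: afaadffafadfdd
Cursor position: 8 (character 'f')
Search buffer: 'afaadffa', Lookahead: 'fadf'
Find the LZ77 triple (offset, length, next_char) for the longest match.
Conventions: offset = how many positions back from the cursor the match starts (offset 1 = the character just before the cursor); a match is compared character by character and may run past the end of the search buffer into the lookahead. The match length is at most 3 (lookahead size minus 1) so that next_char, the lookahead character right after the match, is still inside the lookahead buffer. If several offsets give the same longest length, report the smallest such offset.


Try each offset into the search buffer:
  offset=1 (pos 7, char 'a'): match length 0
  offset=2 (pos 6, char 'f'): match length 2
  offset=3 (pos 5, char 'f'): match length 1
  offset=4 (pos 4, char 'd'): match length 0
  offset=5 (pos 3, char 'a'): match length 0
  offset=6 (pos 2, char 'a'): match length 0
  offset=7 (pos 1, char 'f'): match length 2
  offset=8 (pos 0, char 'a'): match length 0
Longest match has length 2, found at offsets 2, 7; take the smallest, offset 2.
next_char = character at position 8 + 2 = 10 -> 'd'

Best match: offset=2, length=2 (matching 'fa' starting at position 6)
LZ77 triple: (2, 2, 'd')


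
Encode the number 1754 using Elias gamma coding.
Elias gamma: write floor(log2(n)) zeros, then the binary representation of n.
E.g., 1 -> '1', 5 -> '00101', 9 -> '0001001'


num_bits = floor(log2(1754)) + 1 = 11
leading_zeros = num_bits - 1 = 10
binary(1754) = 11011011010

Elias gamma(1754) = '0000000000' + '11011011010' = 000000000011011011010 (21 bits)


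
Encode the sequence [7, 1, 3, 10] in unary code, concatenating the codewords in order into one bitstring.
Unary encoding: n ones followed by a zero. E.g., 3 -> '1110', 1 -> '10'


Encode each number as n ones followed by a terminating 0:
  7 -> 11111110 (8 bits)
  1 -> 10 (2 bits)
  3 -> 1110 (4 bits)
  10 -> 11111111110 (11 bits)
Total length = 8 + 2 + 4 + 11 = 25 bits.

Unary([7, 1, 3, 10]) = 1111111010111011111111110 (25 bits)


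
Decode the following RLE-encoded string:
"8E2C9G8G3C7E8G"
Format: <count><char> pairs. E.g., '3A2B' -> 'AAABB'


Expanding each <count><char> pair:
  8E -> 'EEEEEEEE'
  2C -> 'CC'
  9G -> 'GGGGGGGGG'
  8G -> 'GGGGGGGG'
  3C -> 'CCC'
  7E -> 'EEEEEEE'
  8G -> 'GGGGGGGG'

Decoded = EEEEEEEECCGGGGGGGGGGGGGGGGGCCCEEEEEEEGGGGGGGG


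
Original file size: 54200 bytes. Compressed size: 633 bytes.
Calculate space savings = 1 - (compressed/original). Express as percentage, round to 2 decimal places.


ratio = compressed/original = 633/54200 = 0.011679
savings = 1 - ratio = 1 - 0.011679 = 0.988321
as a percentage: 0.988321 * 100 = 98.83%

Space savings = 1 - 633/54200 = 98.83%


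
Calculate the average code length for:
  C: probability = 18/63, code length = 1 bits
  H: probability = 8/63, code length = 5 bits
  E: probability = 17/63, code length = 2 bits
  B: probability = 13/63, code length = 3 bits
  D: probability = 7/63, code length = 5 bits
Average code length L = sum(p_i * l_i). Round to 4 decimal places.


Weighted contributions p_i * l_i:
  C: (18/63) * 1 = 18/63
  H: (8/63) * 5 = 40/63
  E: (17/63) * 2 = 34/63
  B: (13/63) * 3 = 39/63
  D: (7/63) * 5 = 35/63
Sum = (18 + 40 + 34 + 39 + 35)/63 = 166/63

L = 166/63 = 2.6349 bits/symbol


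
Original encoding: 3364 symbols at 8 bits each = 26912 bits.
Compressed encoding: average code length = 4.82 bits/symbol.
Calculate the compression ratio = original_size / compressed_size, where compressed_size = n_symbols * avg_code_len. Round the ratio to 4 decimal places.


original_size = n_symbols * orig_bits = 3364 * 8 = 26912 bits
compressed_size = n_symbols * avg_code_len = 3364 * 4.82 = 16214.48 bits
ratio = original_size / compressed_size = 26912 / 16214.48 = 1.6598

Compression ratio = 1.6598


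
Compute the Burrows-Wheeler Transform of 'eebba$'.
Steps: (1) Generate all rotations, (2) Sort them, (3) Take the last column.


Rotations (sorted):
  0: $eebba -> last char: a
  1: a$eebb -> last char: b
  2: ba$eeb -> last char: b
  3: bba$ee -> last char: e
  4: ebba$e -> last char: e
  5: eebba$ -> last char: $


BWT = abbee$


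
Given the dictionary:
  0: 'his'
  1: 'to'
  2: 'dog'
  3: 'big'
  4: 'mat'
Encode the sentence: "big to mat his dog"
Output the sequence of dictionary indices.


Look up each word in the dictionary:
  'big' -> 3
  'to' -> 1
  'mat' -> 4
  'his' -> 0
  'dog' -> 2

Encoded: [3, 1, 4, 0, 2]


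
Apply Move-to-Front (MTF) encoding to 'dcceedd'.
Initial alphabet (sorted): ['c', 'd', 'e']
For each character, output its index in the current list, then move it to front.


MTF encoding:
'd': index 1 in ['c', 'd', 'e'] -> ['d', 'c', 'e']
'c': index 1 in ['d', 'c', 'e'] -> ['c', 'd', 'e']
'c': index 0 in ['c', 'd', 'e'] -> ['c', 'd', 'e']
'e': index 2 in ['c', 'd', 'e'] -> ['e', 'c', 'd']
'e': index 0 in ['e', 'c', 'd'] -> ['e', 'c', 'd']
'd': index 2 in ['e', 'c', 'd'] -> ['d', 'e', 'c']
'd': index 0 in ['d', 'e', 'c'] -> ['d', 'e', 'c']


Output: [1, 1, 0, 2, 0, 2, 0]


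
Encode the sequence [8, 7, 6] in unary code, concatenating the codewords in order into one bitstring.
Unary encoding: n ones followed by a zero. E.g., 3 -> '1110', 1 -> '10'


Encode each number as n ones followed by a terminating 0:
  8 -> 111111110 (9 bits)
  7 -> 11111110 (8 bits)
  6 -> 1111110 (7 bits)
Total length = 9 + 8 + 7 = 24 bits.

Unary([8, 7, 6]) = 111111110111111101111110 (24 bits)


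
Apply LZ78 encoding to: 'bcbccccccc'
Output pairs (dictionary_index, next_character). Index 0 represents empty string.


LZ78 encoding steps:
Dictionary: {0: ''}
Step 1: w='' (idx 0), next='b' -> output (0, 'b'), add 'b' as idx 1
Step 2: w='' (idx 0), next='c' -> output (0, 'c'), add 'c' as idx 2
Step 3: w='b' (idx 1), next='c' -> output (1, 'c'), add 'bc' as idx 3
Step 4: w='c' (idx 2), next='c' -> output (2, 'c'), add 'cc' as idx 4
Step 5: w='cc' (idx 4), next='c' -> output (4, 'c'), add 'ccc' as idx 5
Step 6: w='c' (idx 2), end of input -> output (2, '')


Encoded: [(0, 'b'), (0, 'c'), (1, 'c'), (2, 'c'), (4, 'c'), (2, '')]


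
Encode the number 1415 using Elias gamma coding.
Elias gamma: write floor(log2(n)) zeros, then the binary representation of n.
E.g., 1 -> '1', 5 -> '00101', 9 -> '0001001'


num_bits = floor(log2(1415)) + 1 = 11
leading_zeros = num_bits - 1 = 10
binary(1415) = 10110000111

Elias gamma(1415) = '0000000000' + '10110000111' = 000000000010110000111 (21 bits)


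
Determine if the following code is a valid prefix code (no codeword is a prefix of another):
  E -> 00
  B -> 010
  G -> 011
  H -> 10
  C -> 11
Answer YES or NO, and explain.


Checking each pair (does one codeword prefix another?):
  E='00' vs B='010': no prefix
  E='00' vs G='011': no prefix
  E='00' vs H='10': no prefix
  E='00' vs C='11': no prefix
  B='010' vs E='00': no prefix
  B='010' vs G='011': no prefix
  B='010' vs H='10': no prefix
  B='010' vs C='11': no prefix
  G='011' vs E='00': no prefix
  G='011' vs B='010': no prefix
  G='011' vs H='10': no prefix
  G='011' vs C='11': no prefix
  H='10' vs E='00': no prefix
  H='10' vs B='010': no prefix
  H='10' vs G='011': no prefix
  H='10' vs C='11': no prefix
  C='11' vs E='00': no prefix
  C='11' vs B='010': no prefix
  C='11' vs G='011': no prefix
  C='11' vs H='10': no prefix
No violation found over all pairs.

YES -- this is a valid prefix code. No codeword is a prefix of any other codeword.


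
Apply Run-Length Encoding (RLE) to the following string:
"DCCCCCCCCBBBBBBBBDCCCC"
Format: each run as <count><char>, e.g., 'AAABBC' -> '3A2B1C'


Scanning runs left to right:
  i=0: run of 'D' x 1 -> '1D'
  i=1: run of 'C' x 8 -> '8C'
  i=9: run of 'B' x 8 -> '8B'
  i=17: run of 'D' x 1 -> '1D'
  i=18: run of 'C' x 4 -> '4C'

RLE = 1D8C8B1D4C


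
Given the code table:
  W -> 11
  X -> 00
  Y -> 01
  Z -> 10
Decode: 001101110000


Decoding:
00 -> X
11 -> W
01 -> Y
11 -> W
00 -> X
00 -> X


Result: XWYWXX


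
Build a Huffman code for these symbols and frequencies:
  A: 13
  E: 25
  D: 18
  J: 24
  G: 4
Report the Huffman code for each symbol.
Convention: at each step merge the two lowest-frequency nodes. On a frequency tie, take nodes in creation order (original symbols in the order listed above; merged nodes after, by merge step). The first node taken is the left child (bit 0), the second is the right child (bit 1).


Huffman tree construction:
Step 1: Merge G(4) + A(13) = 17
Step 2: Merge (G+A)(17) + D(18) = 35
Step 3: Merge J(24) + E(25) = 49
Step 4: Merge ((G+A)+D)(35) + (J+E)(49) = 84
Read each symbol's code off the tree from the root (left child = 0, right child = 1).

Codes:
  A: 001 (length 3)
  E: 11 (length 2)
  D: 01 (length 2)
  J: 10 (length 2)
  G: 000 (length 3)
Average code length: 185/84 = 2.2024 bits/symbol


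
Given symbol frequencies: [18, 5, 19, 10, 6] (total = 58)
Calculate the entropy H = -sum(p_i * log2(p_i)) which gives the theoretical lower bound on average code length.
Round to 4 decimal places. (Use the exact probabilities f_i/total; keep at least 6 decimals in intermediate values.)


Per-symbol terms -p_i * log2(p_i) with p_i = f_i/58:
  p = 18/58 = 0.310345: log2(p) = -1.688056, -p*log2(p) = 0.523879
  p = 5/58 = 0.086207: log2(p) = -3.536053, -p*log2(p) = 0.304832
  p = 19/58 = 0.327586: log2(p) = -1.610053, -p*log2(p) = 0.527431
  p = 10/58 = 0.172414: log2(p) = -2.536053, -p*log2(p) = 0.437251
  p = 6/58 = 0.103448: log2(p) = -3.273018, -p*log2(p) = 0.338588
H = 0.523879 + 0.304832 + 0.527431 + 0.437251 + 0.338588 = 2.131981

H = 2.132 bits/symbol


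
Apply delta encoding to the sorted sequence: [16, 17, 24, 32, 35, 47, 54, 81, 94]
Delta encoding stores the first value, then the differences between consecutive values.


First value: 16
Deltas:
  17 - 16 = 1
  24 - 17 = 7
  32 - 24 = 8
  35 - 32 = 3
  47 - 35 = 12
  54 - 47 = 7
  81 - 54 = 27
  94 - 81 = 13


Delta encoded: [16, 1, 7, 8, 3, 12, 7, 27, 13]


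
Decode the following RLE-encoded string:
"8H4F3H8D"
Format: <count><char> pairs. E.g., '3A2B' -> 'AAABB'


Expanding each <count><char> pair:
  8H -> 'HHHHHHHH'
  4F -> 'FFFF'
  3H -> 'HHH'
  8D -> 'DDDDDDDD'

Decoded = HHHHHHHHFFFFHHHDDDDDDDD


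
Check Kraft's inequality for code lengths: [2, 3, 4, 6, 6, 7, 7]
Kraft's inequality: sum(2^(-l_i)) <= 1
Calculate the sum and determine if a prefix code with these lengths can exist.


Sum = 2^(-2) + 2^(-3) + 2^(-4) + 2^(-6) + 2^(-6) + 2^(-7) + 2^(-7)
    = 0.25 + 0.125 + 0.0625 + 0.015625 + 0.015625 + 0.0078125 + 0.0078125
    = 62/128 = 0.484375
Since 0.484375 <= 1, Kraft's inequality IS satisfied.
A prefix code with these lengths CAN exist.

Kraft sum = 0.484375. Satisfied.


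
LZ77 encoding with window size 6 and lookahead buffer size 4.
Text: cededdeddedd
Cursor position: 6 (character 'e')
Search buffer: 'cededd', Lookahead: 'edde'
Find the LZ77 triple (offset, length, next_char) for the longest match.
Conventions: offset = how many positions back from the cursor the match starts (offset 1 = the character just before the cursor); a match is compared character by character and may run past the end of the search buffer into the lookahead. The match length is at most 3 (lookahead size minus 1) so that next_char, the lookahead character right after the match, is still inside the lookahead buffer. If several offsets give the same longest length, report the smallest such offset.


Try each offset into the search buffer:
  offset=1 (pos 5, char 'd'): match length 0
  offset=2 (pos 4, char 'd'): match length 0
  offset=3 (pos 3, char 'e'): match length 3
  offset=4 (pos 2, char 'd'): match length 0
  offset=5 (pos 1, char 'e'): match length 2
  offset=6 (pos 0, char 'c'): match length 0
Longest match has length 3 at offset 3.
next_char = character at position 6 + 3 = 9 -> 'e'

Best match: offset=3, length=3 (matching 'edd' starting at position 3)
LZ77 triple: (3, 3, 'e')


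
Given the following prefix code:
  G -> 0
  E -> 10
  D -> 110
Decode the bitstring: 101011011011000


Decoding step by step:
Bits 10 -> E
Bits 10 -> E
Bits 110 -> D
Bits 110 -> D
Bits 110 -> D
Bits 0 -> G
Bits 0 -> G


Decoded message: EEDDDGG


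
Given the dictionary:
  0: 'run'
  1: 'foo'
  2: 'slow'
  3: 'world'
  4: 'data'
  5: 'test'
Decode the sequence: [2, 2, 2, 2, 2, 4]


Look up each index in the dictionary:
  2 -> 'slow'
  2 -> 'slow'
  2 -> 'slow'
  2 -> 'slow'
  2 -> 'slow'
  4 -> 'data'

Decoded: "slow slow slow slow slow data"


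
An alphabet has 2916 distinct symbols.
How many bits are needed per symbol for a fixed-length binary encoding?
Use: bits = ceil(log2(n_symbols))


log2(2916) = 11.5098
Bracket: 2^11 = 2048 < 2916 <= 2^12 = 4096
So ceil(log2(2916)) = 12

bits = ceil(log2(2916)) = ceil(11.5098) = 12 bits


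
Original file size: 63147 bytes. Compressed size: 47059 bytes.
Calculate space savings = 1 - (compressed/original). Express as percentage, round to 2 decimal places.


ratio = compressed/original = 47059/63147 = 0.745229
savings = 1 - ratio = 1 - 0.745229 = 0.254771
as a percentage: 0.254771 * 100 = 25.48%

Space savings = 1 - 47059/63147 = 25.48%


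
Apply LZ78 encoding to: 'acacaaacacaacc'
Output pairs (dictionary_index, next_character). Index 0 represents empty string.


LZ78 encoding steps:
Dictionary: {0: ''}
Step 1: w='' (idx 0), next='a' -> output (0, 'a'), add 'a' as idx 1
Step 2: w='' (idx 0), next='c' -> output (0, 'c'), add 'c' as idx 2
Step 3: w='a' (idx 1), next='c' -> output (1, 'c'), add 'ac' as idx 3
Step 4: w='a' (idx 1), next='a' -> output (1, 'a'), add 'aa' as idx 4
Step 5: w='ac' (idx 3), next='a' -> output (3, 'a'), add 'aca' as idx 5
Step 6: w='c' (idx 2), next='a' -> output (2, 'a'), add 'ca' as idx 6
Step 7: w='ac' (idx 3), next='c' -> output (3, 'c'), add 'acc' as idx 7


Encoded: [(0, 'a'), (0, 'c'), (1, 'c'), (1, 'a'), (3, 'a'), (2, 'a'), (3, 'c')]


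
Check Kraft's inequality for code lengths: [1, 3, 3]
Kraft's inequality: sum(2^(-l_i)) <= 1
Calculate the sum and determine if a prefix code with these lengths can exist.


Sum = 2^(-1) + 2^(-3) + 2^(-3)
    = 0.5 + 0.125 + 0.125
    = 6/8 = 0.75
Since 0.75 <= 1, Kraft's inequality IS satisfied.
A prefix code with these lengths CAN exist.

Kraft sum = 0.75. Satisfied.


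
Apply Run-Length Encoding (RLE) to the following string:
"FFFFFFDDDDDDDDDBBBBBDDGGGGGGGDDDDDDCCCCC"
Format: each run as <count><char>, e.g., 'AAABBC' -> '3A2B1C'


Scanning runs left to right:
  i=0: run of 'F' x 6 -> '6F'
  i=6: run of 'D' x 9 -> '9D'
  i=15: run of 'B' x 5 -> '5B'
  i=20: run of 'D' x 2 -> '2D'
  i=22: run of 'G' x 7 -> '7G'
  i=29: run of 'D' x 6 -> '6D'
  i=35: run of 'C' x 5 -> '5C'

RLE = 6F9D5B2D7G6D5C


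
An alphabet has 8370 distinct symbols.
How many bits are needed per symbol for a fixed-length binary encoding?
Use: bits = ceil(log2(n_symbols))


log2(8370) = 13.031
Bracket: 2^13 = 8192 < 8370 <= 2^14 = 16384
So ceil(log2(8370)) = 14

bits = ceil(log2(8370)) = ceil(13.031) = 14 bits


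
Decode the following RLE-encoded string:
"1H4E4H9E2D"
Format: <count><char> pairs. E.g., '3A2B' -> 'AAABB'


Expanding each <count><char> pair:
  1H -> 'H'
  4E -> 'EEEE'
  4H -> 'HHHH'
  9E -> 'EEEEEEEEE'
  2D -> 'DD'

Decoded = HEEEEHHHHEEEEEEEEEDD


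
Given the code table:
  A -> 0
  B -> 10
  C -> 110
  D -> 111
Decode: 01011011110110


Decoding:
0 -> A
10 -> B
110 -> C
111 -> D
10 -> B
110 -> C


Result: ABCDBC


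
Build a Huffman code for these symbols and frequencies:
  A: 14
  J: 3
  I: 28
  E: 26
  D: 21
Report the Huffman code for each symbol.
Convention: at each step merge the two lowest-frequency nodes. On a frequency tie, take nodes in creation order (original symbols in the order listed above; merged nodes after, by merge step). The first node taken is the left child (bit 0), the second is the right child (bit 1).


Huffman tree construction:
Step 1: Merge J(3) + A(14) = 17
Step 2: Merge (J+A)(17) + D(21) = 38
Step 3: Merge E(26) + I(28) = 54
Step 4: Merge ((J+A)+D)(38) + (E+I)(54) = 92
Read each symbol's code off the tree from the root (left child = 0, right child = 1).

Codes:
  A: 001 (length 3)
  J: 000 (length 3)
  I: 11 (length 2)
  E: 10 (length 2)
  D: 01 (length 2)
Average code length: 201/92 = 2.1848 bits/symbol


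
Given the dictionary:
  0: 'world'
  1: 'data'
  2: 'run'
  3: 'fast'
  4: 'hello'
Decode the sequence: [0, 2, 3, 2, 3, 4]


Look up each index in the dictionary:
  0 -> 'world'
  2 -> 'run'
  3 -> 'fast'
  2 -> 'run'
  3 -> 'fast'
  4 -> 'hello'

Decoded: "world run fast run fast hello"


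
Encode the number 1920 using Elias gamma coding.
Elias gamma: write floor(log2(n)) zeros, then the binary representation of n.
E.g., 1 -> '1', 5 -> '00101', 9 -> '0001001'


num_bits = floor(log2(1920)) + 1 = 11
leading_zeros = num_bits - 1 = 10
binary(1920) = 11110000000

Elias gamma(1920) = '0000000000' + '11110000000' = 000000000011110000000 (21 bits)


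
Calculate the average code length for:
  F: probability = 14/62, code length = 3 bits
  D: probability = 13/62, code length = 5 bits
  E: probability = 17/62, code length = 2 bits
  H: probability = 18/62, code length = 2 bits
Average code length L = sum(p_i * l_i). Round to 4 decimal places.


Weighted contributions p_i * l_i:
  F: (14/62) * 3 = 42/62
  D: (13/62) * 5 = 65/62
  E: (17/62) * 2 = 34/62
  H: (18/62) * 2 = 36/62
Sum = (42 + 65 + 34 + 36)/62 = 177/62

L = 177/62 = 2.8548 bits/symbol


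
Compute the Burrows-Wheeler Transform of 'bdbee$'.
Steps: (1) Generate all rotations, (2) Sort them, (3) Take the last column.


Rotations (sorted):
  0: $bdbee -> last char: e
  1: bdbee$ -> last char: $
  2: bee$bd -> last char: d
  3: dbee$b -> last char: b
  4: e$bdbe -> last char: e
  5: ee$bdb -> last char: b


BWT = e$dbeb


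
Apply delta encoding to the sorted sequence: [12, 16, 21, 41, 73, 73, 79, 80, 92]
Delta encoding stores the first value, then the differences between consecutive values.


First value: 12
Deltas:
  16 - 12 = 4
  21 - 16 = 5
  41 - 21 = 20
  73 - 41 = 32
  73 - 73 = 0
  79 - 73 = 6
  80 - 79 = 1
  92 - 80 = 12


Delta encoded: [12, 4, 5, 20, 32, 0, 6, 1, 12]


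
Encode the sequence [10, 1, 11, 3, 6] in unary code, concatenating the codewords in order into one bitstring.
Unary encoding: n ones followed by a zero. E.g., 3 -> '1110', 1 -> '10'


Encode each number as n ones followed by a terminating 0:
  10 -> 11111111110 (11 bits)
  1 -> 10 (2 bits)
  11 -> 111111111110 (12 bits)
  3 -> 1110 (4 bits)
  6 -> 1111110 (7 bits)
Total length = 11 + 2 + 12 + 4 + 7 = 36 bits.

Unary([10, 1, 11, 3, 6]) = 111111111101011111111111011101111110 (36 bits)


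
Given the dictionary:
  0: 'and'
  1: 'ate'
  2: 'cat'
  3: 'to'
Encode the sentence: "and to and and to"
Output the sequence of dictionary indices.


Look up each word in the dictionary:
  'and' -> 0
  'to' -> 3
  'and' -> 0
  'and' -> 0
  'to' -> 3

Encoded: [0, 3, 0, 0, 3]


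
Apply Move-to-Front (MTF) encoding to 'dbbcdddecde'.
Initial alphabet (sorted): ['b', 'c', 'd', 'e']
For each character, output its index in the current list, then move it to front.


MTF encoding:
'd': index 2 in ['b', 'c', 'd', 'e'] -> ['d', 'b', 'c', 'e']
'b': index 1 in ['d', 'b', 'c', 'e'] -> ['b', 'd', 'c', 'e']
'b': index 0 in ['b', 'd', 'c', 'e'] -> ['b', 'd', 'c', 'e']
'c': index 2 in ['b', 'd', 'c', 'e'] -> ['c', 'b', 'd', 'e']
'd': index 2 in ['c', 'b', 'd', 'e'] -> ['d', 'c', 'b', 'e']
'd': index 0 in ['d', 'c', 'b', 'e'] -> ['d', 'c', 'b', 'e']
'd': index 0 in ['d', 'c', 'b', 'e'] -> ['d', 'c', 'b', 'e']
'e': index 3 in ['d', 'c', 'b', 'e'] -> ['e', 'd', 'c', 'b']
'c': index 2 in ['e', 'd', 'c', 'b'] -> ['c', 'e', 'd', 'b']
'd': index 2 in ['c', 'e', 'd', 'b'] -> ['d', 'c', 'e', 'b']
'e': index 2 in ['d', 'c', 'e', 'b'] -> ['e', 'd', 'c', 'b']


Output: [2, 1, 0, 2, 2, 0, 0, 3, 2, 2, 2]


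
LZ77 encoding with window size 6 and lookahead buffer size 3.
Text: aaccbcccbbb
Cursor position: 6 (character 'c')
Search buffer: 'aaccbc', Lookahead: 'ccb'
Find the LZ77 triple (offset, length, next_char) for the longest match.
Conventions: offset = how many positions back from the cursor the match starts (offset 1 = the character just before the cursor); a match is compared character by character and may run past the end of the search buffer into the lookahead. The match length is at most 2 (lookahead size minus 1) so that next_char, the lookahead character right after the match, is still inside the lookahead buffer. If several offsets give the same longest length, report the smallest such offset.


Try each offset into the search buffer:
  offset=1 (pos 5, char 'c'): match length 2
  offset=2 (pos 4, char 'b'): match length 0
  offset=3 (pos 3, char 'c'): match length 1
  offset=4 (pos 2, char 'c'): match length 2
  offset=5 (pos 1, char 'a'): match length 0
  offset=6 (pos 0, char 'a'): match length 0
Longest match has length 2, found at offsets 1, 4; take the smallest, offset 1.
next_char = character at position 6 + 2 = 8 -> 'b'

Best match: offset=1, length=2 (matching 'cc' starting at position 5)
LZ77 triple: (1, 2, 'b')


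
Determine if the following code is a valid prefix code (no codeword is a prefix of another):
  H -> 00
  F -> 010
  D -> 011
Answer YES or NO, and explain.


Checking each pair (does one codeword prefix another?):
  H='00' vs F='010': no prefix
  H='00' vs D='011': no prefix
  F='010' vs H='00': no prefix
  F='010' vs D='011': no prefix
  D='011' vs H='00': no prefix
  D='011' vs F='010': no prefix
No violation found over all pairs.

YES -- this is a valid prefix code. No codeword is a prefix of any other codeword.


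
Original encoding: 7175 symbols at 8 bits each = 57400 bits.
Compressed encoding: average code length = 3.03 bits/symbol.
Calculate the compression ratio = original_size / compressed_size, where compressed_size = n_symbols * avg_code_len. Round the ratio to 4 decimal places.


original_size = n_symbols * orig_bits = 7175 * 8 = 57400 bits
compressed_size = n_symbols * avg_code_len = 7175 * 3.03 = 21740.25 bits
ratio = original_size / compressed_size = 57400 / 21740.25 = 2.6403

Compression ratio = 2.6403


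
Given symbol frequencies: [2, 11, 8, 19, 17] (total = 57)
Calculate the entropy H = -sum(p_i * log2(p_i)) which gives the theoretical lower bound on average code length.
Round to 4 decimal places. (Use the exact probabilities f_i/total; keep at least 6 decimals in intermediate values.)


Per-symbol terms -p_i * log2(p_i) with p_i = f_i/57:
  p = 2/57 = 0.035088: log2(p) = -4.832890, -p*log2(p) = 0.169575
  p = 11/57 = 0.192982: log2(p) = -2.373458, -p*log2(p) = 0.458036
  p = 8/57 = 0.140351: log2(p) = -2.832890, -p*log2(p) = 0.397599
  p = 19/57 = 0.333333: log2(p) = -1.584963, -p*log2(p) = 0.528321
  p = 17/57 = 0.298246: log2(p) = -1.745427, -p*log2(p) = 0.520566
H = 0.169575 + 0.458036 + 0.397599 + 0.528321 + 0.520566 = 2.074097

H = 2.0741 bits/symbol


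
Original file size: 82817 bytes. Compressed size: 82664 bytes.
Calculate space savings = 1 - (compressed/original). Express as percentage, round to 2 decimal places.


ratio = compressed/original = 82664/82817 = 0.998153
savings = 1 - ratio = 1 - 0.998153 = 0.001847
as a percentage: 0.001847 * 100 = 0.18%

Space savings = 1 - 82664/82817 = 0.18%


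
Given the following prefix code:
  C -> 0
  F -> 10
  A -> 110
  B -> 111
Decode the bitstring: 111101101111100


Decoding step by step:
Bits 111 -> B
Bits 10 -> F
Bits 110 -> A
Bits 111 -> B
Bits 110 -> A
Bits 0 -> C


Decoded message: BFABAC


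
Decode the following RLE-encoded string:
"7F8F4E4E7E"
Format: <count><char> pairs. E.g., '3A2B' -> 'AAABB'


Expanding each <count><char> pair:
  7F -> 'FFFFFFF'
  8F -> 'FFFFFFFF'
  4E -> 'EEEE'
  4E -> 'EEEE'
  7E -> 'EEEEEEE'

Decoded = FFFFFFFFFFFFFFFEEEEEEEEEEEEEEE


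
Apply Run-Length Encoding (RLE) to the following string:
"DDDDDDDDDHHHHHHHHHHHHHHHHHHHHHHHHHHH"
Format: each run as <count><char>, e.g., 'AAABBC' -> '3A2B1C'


Scanning runs left to right:
  i=0: run of 'D' x 9 -> '9D'
  i=9: run of 'H' x 27 -> '27H'

RLE = 9D27H


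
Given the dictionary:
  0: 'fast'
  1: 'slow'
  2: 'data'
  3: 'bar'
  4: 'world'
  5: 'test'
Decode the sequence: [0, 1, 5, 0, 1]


Look up each index in the dictionary:
  0 -> 'fast'
  1 -> 'slow'
  5 -> 'test'
  0 -> 'fast'
  1 -> 'slow'

Decoded: "fast slow test fast slow"


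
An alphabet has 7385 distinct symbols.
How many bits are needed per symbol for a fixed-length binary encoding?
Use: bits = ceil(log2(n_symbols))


log2(7385) = 12.8504
Bracket: 2^12 = 4096 < 7385 <= 2^13 = 8192
So ceil(log2(7385)) = 13

bits = ceil(log2(7385)) = ceil(12.8504) = 13 bits


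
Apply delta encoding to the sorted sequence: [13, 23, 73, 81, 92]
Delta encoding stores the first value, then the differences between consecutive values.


First value: 13
Deltas:
  23 - 13 = 10
  73 - 23 = 50
  81 - 73 = 8
  92 - 81 = 11


Delta encoded: [13, 10, 50, 8, 11]


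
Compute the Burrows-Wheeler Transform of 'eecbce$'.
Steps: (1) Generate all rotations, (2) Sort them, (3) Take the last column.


Rotations (sorted):
  0: $eecbce -> last char: e
  1: bce$eec -> last char: c
  2: cbce$ee -> last char: e
  3: ce$eecb -> last char: b
  4: e$eecbc -> last char: c
  5: ecbce$e -> last char: e
  6: eecbce$ -> last char: $


BWT = ecebce$


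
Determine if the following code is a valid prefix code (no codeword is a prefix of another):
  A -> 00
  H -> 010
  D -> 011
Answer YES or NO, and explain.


Checking each pair (does one codeword prefix another?):
  A='00' vs H='010': no prefix
  A='00' vs D='011': no prefix
  H='010' vs A='00': no prefix
  H='010' vs D='011': no prefix
  D='011' vs A='00': no prefix
  D='011' vs H='010': no prefix
No violation found over all pairs.

YES -- this is a valid prefix code. No codeword is a prefix of any other codeword.


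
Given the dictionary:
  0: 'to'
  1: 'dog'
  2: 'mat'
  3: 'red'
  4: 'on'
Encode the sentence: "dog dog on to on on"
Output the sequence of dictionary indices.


Look up each word in the dictionary:
  'dog' -> 1
  'dog' -> 1
  'on' -> 4
  'to' -> 0
  'on' -> 4
  'on' -> 4

Encoded: [1, 1, 4, 0, 4, 4]


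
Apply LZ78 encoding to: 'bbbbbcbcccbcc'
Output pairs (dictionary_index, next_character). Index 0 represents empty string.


LZ78 encoding steps:
Dictionary: {0: ''}
Step 1: w='' (idx 0), next='b' -> output (0, 'b'), add 'b' as idx 1
Step 2: w='b' (idx 1), next='b' -> output (1, 'b'), add 'bb' as idx 2
Step 3: w='bb' (idx 2), next='c' -> output (2, 'c'), add 'bbc' as idx 3
Step 4: w='b' (idx 1), next='c' -> output (1, 'c'), add 'bc' as idx 4
Step 5: w='' (idx 0), next='c' -> output (0, 'c'), add 'c' as idx 5
Step 6: w='c' (idx 5), next='b' -> output (5, 'b'), add 'cb' as idx 6
Step 7: w='c' (idx 5), next='c' -> output (5, 'c'), add 'cc' as idx 7


Encoded: [(0, 'b'), (1, 'b'), (2, 'c'), (1, 'c'), (0, 'c'), (5, 'b'), (5, 'c')]


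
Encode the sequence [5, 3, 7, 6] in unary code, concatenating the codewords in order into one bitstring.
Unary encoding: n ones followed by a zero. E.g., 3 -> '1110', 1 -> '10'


Encode each number as n ones followed by a terminating 0:
  5 -> 111110 (6 bits)
  3 -> 1110 (4 bits)
  7 -> 11111110 (8 bits)
  6 -> 1111110 (7 bits)
Total length = 6 + 4 + 8 + 7 = 25 bits.

Unary([5, 3, 7, 6]) = 1111101110111111101111110 (25 bits)


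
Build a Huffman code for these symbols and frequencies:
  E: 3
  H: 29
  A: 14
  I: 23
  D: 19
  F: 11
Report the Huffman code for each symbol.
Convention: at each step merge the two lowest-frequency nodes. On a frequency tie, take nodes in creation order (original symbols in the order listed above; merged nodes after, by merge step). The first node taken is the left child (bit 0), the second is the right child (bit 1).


Huffman tree construction:
Step 1: Merge E(3) + F(11) = 14
Step 2: Merge A(14) + (E+F)(14) = 28
Step 3: Merge D(19) + I(23) = 42
Step 4: Merge (A+(E+F))(28) + H(29) = 57
Step 5: Merge (D+I)(42) + ((A+(E+F))+H)(57) = 99
Read each symbol's code off the tree from the root (left child = 0, right child = 1).

Codes:
  E: 1010 (length 4)
  H: 11 (length 2)
  A: 100 (length 3)
  I: 01 (length 2)
  D: 00 (length 2)
  F: 1011 (length 4)
Average code length: 240/99 = 2.4242 bits/symbol


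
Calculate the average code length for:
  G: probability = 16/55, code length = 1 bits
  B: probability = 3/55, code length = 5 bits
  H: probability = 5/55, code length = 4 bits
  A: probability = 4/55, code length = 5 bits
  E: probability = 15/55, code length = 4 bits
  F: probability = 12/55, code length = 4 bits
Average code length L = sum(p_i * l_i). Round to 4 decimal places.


Weighted contributions p_i * l_i:
  G: (16/55) * 1 = 16/55
  B: (3/55) * 5 = 15/55
  H: (5/55) * 4 = 20/55
  A: (4/55) * 5 = 20/55
  E: (15/55) * 4 = 60/55
  F: (12/55) * 4 = 48/55
Sum = (16 + 15 + 20 + 20 + 60 + 48)/55 = 179/55

L = 179/55 = 3.2545 bits/symbol


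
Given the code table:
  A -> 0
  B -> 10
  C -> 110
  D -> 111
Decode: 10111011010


Decoding:
10 -> B
111 -> D
0 -> A
110 -> C
10 -> B


Result: BDACB


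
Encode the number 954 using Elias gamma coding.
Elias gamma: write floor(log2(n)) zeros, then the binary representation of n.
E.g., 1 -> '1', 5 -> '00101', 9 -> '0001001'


num_bits = floor(log2(954)) + 1 = 10
leading_zeros = num_bits - 1 = 9
binary(954) = 1110111010

Elias gamma(954) = '000000000' + '1110111010' = 0000000001110111010 (19 bits)


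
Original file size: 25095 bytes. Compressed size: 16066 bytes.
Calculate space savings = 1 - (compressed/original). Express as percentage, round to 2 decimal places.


ratio = compressed/original = 16066/25095 = 0.640207
savings = 1 - ratio = 1 - 0.640207 = 0.359793
as a percentage: 0.359793 * 100 = 35.98%

Space savings = 1 - 16066/25095 = 35.98%


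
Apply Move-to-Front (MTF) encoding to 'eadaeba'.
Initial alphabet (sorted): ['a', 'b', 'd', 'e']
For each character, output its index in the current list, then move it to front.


MTF encoding:
'e': index 3 in ['a', 'b', 'd', 'e'] -> ['e', 'a', 'b', 'd']
'a': index 1 in ['e', 'a', 'b', 'd'] -> ['a', 'e', 'b', 'd']
'd': index 3 in ['a', 'e', 'b', 'd'] -> ['d', 'a', 'e', 'b']
'a': index 1 in ['d', 'a', 'e', 'b'] -> ['a', 'd', 'e', 'b']
'e': index 2 in ['a', 'd', 'e', 'b'] -> ['e', 'a', 'd', 'b']
'b': index 3 in ['e', 'a', 'd', 'b'] -> ['b', 'e', 'a', 'd']
'a': index 2 in ['b', 'e', 'a', 'd'] -> ['a', 'b', 'e', 'd']


Output: [3, 1, 3, 1, 2, 3, 2]


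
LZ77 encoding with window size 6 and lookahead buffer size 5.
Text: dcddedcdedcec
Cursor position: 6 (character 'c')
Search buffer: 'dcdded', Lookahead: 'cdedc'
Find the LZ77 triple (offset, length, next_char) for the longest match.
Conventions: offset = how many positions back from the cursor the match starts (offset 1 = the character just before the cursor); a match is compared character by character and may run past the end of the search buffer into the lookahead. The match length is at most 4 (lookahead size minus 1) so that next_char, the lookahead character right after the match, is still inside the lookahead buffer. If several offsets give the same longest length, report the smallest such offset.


Try each offset into the search buffer:
  offset=1 (pos 5, char 'd'): match length 0
  offset=2 (pos 4, char 'e'): match length 0
  offset=3 (pos 3, char 'd'): match length 0
  offset=4 (pos 2, char 'd'): match length 0
  offset=5 (pos 1, char 'c'): match length 2
  offset=6 (pos 0, char 'd'): match length 0
Longest match has length 2 at offset 5.
next_char = character at position 6 + 2 = 8 -> 'e'

Best match: offset=5, length=2 (matching 'cd' starting at position 1)
LZ77 triple: (5, 2, 'e')


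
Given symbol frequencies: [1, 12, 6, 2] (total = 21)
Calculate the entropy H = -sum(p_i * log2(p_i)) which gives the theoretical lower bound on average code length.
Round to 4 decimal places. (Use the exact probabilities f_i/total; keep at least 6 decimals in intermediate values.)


Per-symbol terms -p_i * log2(p_i) with p_i = f_i/21:
  p = 1/21 = 0.047619: log2(p) = -4.392317, -p*log2(p) = 0.209158
  p = 12/21 = 0.571429: log2(p) = -0.807355, -p*log2(p) = 0.461346
  p = 6/21 = 0.285714: log2(p) = -1.807355, -p*log2(p) = 0.516387
  p = 2/21 = 0.095238: log2(p) = -3.392317, -p*log2(p) = 0.323078
H = 0.209158 + 0.461346 + 0.516387 + 0.323078 = 1.509969

H = 1.51 bits/symbol


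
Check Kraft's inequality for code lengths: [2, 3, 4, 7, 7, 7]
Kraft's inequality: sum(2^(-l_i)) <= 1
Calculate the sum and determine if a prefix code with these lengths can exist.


Sum = 2^(-2) + 2^(-3) + 2^(-4) + 2^(-7) + 2^(-7) + 2^(-7)
    = 0.25 + 0.125 + 0.0625 + 0.0078125 + 0.0078125 + 0.0078125
    = 59/128 = 0.4609375
Since 0.4609375 <= 1, Kraft's inequality IS satisfied.
A prefix code with these lengths CAN exist.

Kraft sum = 0.4609375. Satisfied.


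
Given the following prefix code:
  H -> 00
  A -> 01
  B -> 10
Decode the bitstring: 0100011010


Decoding step by step:
Bits 01 -> A
Bits 00 -> H
Bits 01 -> A
Bits 10 -> B
Bits 10 -> B


Decoded message: AHABB


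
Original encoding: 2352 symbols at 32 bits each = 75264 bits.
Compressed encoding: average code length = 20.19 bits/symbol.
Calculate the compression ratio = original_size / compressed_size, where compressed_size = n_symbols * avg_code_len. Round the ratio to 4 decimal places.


original_size = n_symbols * orig_bits = 2352 * 32 = 75264 bits
compressed_size = n_symbols * avg_code_len = 2352 * 20.19 = 47486.88 bits
ratio = original_size / compressed_size = 75264 / 47486.88 = 1.5849

Compression ratio = 1.5849


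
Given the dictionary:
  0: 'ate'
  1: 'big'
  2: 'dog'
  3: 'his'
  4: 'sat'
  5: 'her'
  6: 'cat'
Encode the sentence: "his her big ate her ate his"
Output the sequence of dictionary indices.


Look up each word in the dictionary:
  'his' -> 3
  'her' -> 5
  'big' -> 1
  'ate' -> 0
  'her' -> 5
  'ate' -> 0
  'his' -> 3

Encoded: [3, 5, 1, 0, 5, 0, 3]


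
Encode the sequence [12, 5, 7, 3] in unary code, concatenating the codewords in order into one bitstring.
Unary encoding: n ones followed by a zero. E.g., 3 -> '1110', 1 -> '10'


Encode each number as n ones followed by a terminating 0:
  12 -> 1111111111110 (13 bits)
  5 -> 111110 (6 bits)
  7 -> 11111110 (8 bits)
  3 -> 1110 (4 bits)
Total length = 13 + 6 + 8 + 4 = 31 bits.

Unary([12, 5, 7, 3]) = 1111111111110111110111111101110 (31 bits)


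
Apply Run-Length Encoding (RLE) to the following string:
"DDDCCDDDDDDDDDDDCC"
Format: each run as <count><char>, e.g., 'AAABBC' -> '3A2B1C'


Scanning runs left to right:
  i=0: run of 'D' x 3 -> '3D'
  i=3: run of 'C' x 2 -> '2C'
  i=5: run of 'D' x 11 -> '11D'
  i=16: run of 'C' x 2 -> '2C'

RLE = 3D2C11D2C


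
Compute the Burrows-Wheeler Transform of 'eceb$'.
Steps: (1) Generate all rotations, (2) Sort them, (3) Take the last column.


Rotations (sorted):
  0: $eceb -> last char: b
  1: b$ece -> last char: e
  2: ceb$e -> last char: e
  3: eb$ec -> last char: c
  4: eceb$ -> last char: $


BWT = beec$


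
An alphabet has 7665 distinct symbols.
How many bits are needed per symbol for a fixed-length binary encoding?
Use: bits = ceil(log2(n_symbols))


log2(7665) = 12.9041
Bracket: 2^12 = 4096 < 7665 <= 2^13 = 8192
So ceil(log2(7665)) = 13

bits = ceil(log2(7665)) = ceil(12.9041) = 13 bits


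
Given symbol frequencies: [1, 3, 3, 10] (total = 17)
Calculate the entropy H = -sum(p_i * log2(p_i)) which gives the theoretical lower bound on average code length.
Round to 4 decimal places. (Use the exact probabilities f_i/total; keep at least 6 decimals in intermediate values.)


Per-symbol terms -p_i * log2(p_i) with p_i = f_i/17:
  p = 1/17 = 0.058824: log2(p) = -4.087463, -p*log2(p) = 0.240439
  p = 3/17 = 0.176471: log2(p) = -2.502500, -p*log2(p) = 0.441618
  p = 3/17 = 0.176471: log2(p) = -2.502500, -p*log2(p) = 0.441618
  p = 10/17 = 0.588235: log2(p) = -0.765535, -p*log2(p) = 0.450315
H = 0.240439 + 0.441618 + 0.441618 + 0.450315 = 1.573990

H = 1.574 bits/symbol


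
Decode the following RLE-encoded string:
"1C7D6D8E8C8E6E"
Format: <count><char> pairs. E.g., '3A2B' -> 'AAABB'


Expanding each <count><char> pair:
  1C -> 'C'
  7D -> 'DDDDDDD'
  6D -> 'DDDDDD'
  8E -> 'EEEEEEEE'
  8C -> 'CCCCCCCC'
  8E -> 'EEEEEEEE'
  6E -> 'EEEEEE'

Decoded = CDDDDDDDDDDDDDEEEEEEEECCCCCCCCEEEEEEEEEEEEEE


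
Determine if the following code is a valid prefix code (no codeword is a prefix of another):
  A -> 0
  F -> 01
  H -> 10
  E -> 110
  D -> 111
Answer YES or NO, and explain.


Checking each pair (does one codeword prefix another?):
  A='0' vs F='01': prefix -- VIOLATION

NO -- this is NOT a valid prefix code. A (0) is a prefix of F (01).
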